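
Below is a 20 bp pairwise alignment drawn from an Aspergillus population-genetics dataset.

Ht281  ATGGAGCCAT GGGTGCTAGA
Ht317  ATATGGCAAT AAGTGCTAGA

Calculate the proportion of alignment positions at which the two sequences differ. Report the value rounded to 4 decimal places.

Mismatches occur at site 3 (G↔A), site 4 (G↔T), site 5 (A↔G), site 8 (C↔A), site 11 (G↔A), site 12 (G↔A).
There are 6 differences over 20 sites, so p = 6/20 = 0.3000.

0.3000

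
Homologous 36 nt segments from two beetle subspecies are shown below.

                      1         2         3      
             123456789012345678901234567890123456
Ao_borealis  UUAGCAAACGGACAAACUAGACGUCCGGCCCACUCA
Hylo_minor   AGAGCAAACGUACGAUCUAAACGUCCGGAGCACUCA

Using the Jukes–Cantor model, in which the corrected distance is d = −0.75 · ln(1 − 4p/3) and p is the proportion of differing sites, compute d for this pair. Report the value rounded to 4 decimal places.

Mismatches occur at site 1 (U/A), site 2 (U/G), site 11 (G/U), site 14 (A/G), site 16 (A/U), site 20 (G/A), site 29 (C/A), site 30 (C/G).
p = 8/36 = 0.222222.
d = −0.75 · ln(1 − (4/3)·0.222222) = −0.75 · ln(0.703704) = −0.75 · (-0.351397) = 0.2635.

0.2635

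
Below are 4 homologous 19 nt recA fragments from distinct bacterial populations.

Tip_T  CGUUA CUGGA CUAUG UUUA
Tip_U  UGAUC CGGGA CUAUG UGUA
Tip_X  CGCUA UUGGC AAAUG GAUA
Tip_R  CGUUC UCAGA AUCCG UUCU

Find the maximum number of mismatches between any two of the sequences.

12

Pairwise Hamming distances:
  Tip_T vs Tip_U: 5
  Tip_T vs Tip_X: 7
  Tip_T vs Tip_R: 9
  Tip_U vs Tip_X: 10
  Tip_U vs Tip_R: 11
  Tip_X vs Tip_R: 12
The largest is 12, between Tip_X and Tip_R.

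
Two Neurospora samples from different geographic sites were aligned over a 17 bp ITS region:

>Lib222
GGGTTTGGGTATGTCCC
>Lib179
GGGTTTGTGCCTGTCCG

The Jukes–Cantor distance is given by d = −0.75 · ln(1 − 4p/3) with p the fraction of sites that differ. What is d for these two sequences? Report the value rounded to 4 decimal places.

The sequences differ at positions 8 (G/T), 10 (T/C), 11 (A/C), 17 (C/G).
p = 4/17 = 0.235294.
d = −0.75 · ln(1 − (4/3)·0.235294) = −0.75 · ln(0.686275) = −0.75 · (-0.376477) = 0.2824.

0.2824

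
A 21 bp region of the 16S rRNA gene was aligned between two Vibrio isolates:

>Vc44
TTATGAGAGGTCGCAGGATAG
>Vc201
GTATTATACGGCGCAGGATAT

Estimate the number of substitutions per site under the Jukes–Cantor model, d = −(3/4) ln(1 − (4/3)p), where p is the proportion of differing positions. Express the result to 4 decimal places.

0.3597

The sequences differ at positions 1 (T/G), 5 (G/T), 7 (G/T), 9 (G/C), 11 (T/G), 21 (G/T).
p = 6/21 = 0.285714.
d = −0.75 · ln(1 − (4/3)·0.285714) = −0.75 · ln(0.619048) = −0.75 · (-0.479572) = 0.3597.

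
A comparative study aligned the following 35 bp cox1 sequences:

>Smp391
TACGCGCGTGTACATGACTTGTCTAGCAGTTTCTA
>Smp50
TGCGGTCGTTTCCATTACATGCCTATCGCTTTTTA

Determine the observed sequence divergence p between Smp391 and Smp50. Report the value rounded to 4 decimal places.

The sequences differ at positions 2 (A/G), 5 (C/G), 6 (G/T), 10 (G/T), 12 (A/C), 16 (G/T), 19 (T/A), 22 (T/C), 26 (G/T), 28 (A/G), 29 (G/C), 33 (C/T).
There are 12 differences over 35 sites, so p = 12/35 = 0.3429.

0.3429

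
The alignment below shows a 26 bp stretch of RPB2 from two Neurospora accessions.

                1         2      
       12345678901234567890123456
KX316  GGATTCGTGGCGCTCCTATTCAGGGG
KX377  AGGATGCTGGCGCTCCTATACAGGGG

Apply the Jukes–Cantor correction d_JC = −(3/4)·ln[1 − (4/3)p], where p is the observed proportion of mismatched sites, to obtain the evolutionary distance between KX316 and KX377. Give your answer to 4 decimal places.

The sequences differ at positions 1 (G/A), 3 (A/G), 4 (T/A), 6 (C/G), 7 (G/C), 20 (T/A).
p = 6/26 = 0.230769.
d = −0.75 · ln(1 − (4/3)·0.230769) = −0.75 · ln(0.692308) = −0.75 · (-0.367724) = 0.2758.

0.2758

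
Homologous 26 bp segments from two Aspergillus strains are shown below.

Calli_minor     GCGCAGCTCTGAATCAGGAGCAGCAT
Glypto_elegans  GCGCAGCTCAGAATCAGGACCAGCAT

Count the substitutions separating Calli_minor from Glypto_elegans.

Differing sites — 10:T/A; 20:G/C.
That gives 2 mismatches out of 26 aligned sites, so the Hamming distance is 2.

2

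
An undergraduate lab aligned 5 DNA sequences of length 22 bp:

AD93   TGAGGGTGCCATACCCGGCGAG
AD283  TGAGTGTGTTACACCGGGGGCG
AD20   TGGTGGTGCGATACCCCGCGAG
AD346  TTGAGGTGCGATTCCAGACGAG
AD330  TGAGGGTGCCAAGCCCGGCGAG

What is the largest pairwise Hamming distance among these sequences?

12

Pairwise Hamming distances:
  AD93 vs AD283: 7
  AD93 vs AD20: 4
  AD93 vs AD346: 7
  AD93 vs AD330: 2
  AD283 vs AD20: 10
  AD283 vs AD346: 12
  AD283 vs AD330: 8
  AD20 vs AD346: 6
  AD20 vs AD330: 6
  AD346 vs AD330: 8
The largest is 12, between AD283 and AD346.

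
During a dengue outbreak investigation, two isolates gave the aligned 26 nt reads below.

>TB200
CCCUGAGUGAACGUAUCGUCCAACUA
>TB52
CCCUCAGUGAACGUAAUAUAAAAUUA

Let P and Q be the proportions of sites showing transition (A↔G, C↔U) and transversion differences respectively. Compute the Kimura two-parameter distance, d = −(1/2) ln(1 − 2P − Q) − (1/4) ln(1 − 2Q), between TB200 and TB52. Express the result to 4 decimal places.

Mismatches occur at site 5 (G/C, transversion), site 16 (U/A, transversion), site 17 (C/U, transition), site 18 (G/A, transition), site 20 (C/A, transversion), site 21 (C/A, transversion), site 24 (C/U, transition).
Of the 7 differences, 3 transitions and 4 transversions over 26 sites: P = 3/26 = 0.115385, Q = 4/26 = 0.153846.
d = −0.5·ln(0.615384) − 0.25·ln(0.692308) = −0.5·(-0.485509) − 0.25·(-0.367724) = 0.3347.

0.3347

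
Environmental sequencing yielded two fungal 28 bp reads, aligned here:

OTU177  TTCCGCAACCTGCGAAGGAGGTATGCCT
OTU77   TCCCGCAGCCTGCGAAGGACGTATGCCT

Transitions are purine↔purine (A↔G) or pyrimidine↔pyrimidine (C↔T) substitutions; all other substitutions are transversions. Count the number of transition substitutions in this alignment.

2

Mismatches occur at site 2 (T↔C, transition), site 8 (A↔G, transition), site 20 (G↔C, transversion).
Of the 3 differences, 2 transitions and 1 transversion, so the answer is 2.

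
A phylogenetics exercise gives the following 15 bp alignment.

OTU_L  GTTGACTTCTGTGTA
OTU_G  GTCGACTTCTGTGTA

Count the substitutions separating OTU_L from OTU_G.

The sequences differ at position 3 (T/C).
That gives 1 mismatch out of 15 aligned sites, so the Hamming distance is 1.

1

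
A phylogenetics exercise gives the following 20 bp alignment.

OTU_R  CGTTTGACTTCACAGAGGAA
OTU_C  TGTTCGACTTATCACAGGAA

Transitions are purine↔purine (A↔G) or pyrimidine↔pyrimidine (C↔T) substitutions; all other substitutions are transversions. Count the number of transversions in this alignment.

3

Differing sites — 1:C/T (Ti); 5:T/C (Ti); 11:C/A (Tv); 12:A/T (Tv); 15:G/C (Tv).
Of the 5 differences, 2 transitions and 3 transversions, so the answer is 3.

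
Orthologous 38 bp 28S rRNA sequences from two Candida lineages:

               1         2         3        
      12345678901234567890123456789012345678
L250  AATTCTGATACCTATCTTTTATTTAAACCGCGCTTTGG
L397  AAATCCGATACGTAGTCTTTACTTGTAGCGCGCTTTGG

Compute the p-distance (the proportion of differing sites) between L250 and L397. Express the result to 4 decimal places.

0.2632

The sequences differ at positions 3 (T/A), 6 (T/C), 12 (C/G), 15 (T/G), 16 (C/T), 17 (T/C), 22 (T/C), 25 (A/G), 26 (A/T), 28 (C/G).
There are 10 differences over 38 sites, so p = 10/38 = 0.2632.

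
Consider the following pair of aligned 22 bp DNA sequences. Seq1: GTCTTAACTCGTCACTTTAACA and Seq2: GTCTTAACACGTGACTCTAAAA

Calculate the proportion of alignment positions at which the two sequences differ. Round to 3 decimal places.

Differing sites — 9:T/A; 13:C/G; 17:T/C; 21:C/A.
There are 4 differences over 22 sites, so p = 4/22 = 0.182.

0.182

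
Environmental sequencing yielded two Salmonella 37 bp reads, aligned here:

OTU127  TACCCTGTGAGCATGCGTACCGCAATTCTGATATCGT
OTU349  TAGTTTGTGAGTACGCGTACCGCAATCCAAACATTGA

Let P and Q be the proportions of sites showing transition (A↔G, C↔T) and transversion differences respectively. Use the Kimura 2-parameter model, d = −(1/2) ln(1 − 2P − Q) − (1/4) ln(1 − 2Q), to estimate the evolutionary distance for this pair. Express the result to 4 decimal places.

Differing sites — 3:C/G (Tv); 4:C/T (Ti); 5:C/T (Ti); 12:C/T (Ti); 14:T/C (Ti); 27:T/C (Ti); 29:T/A (Tv); 30:G/A (Ti); 32:T/C (Ti); 35:C/T (Ti); 37:T/A (Tv).
Of the 11 differences, 8 transitions and 3 transversions over 37 sites: P = 8/37 = 0.216216, Q = 3/37 = 0.081081.
d = −0.5·ln(0.486487) − 0.25·ln(0.837838) = −0.5·(-0.720545) − 0.25·(-0.176931) = 0.4045.

0.4045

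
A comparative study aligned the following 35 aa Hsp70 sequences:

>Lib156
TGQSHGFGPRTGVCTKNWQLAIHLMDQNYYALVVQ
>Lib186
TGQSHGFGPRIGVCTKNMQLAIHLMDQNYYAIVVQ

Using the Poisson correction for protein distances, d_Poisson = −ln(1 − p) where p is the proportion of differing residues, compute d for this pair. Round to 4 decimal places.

0.0896

Differing sites — 11:T/I; 18:W/M; 32:L/I.
p = 3/35 = 0.085714.
d = −ln(1 − 0.085714) = −ln(0.914286) = 0.0896.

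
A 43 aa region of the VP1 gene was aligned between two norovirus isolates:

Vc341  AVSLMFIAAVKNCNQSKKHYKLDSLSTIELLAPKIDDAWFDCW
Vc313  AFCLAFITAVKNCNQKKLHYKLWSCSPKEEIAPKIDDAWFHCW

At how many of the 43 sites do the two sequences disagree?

Mismatches occur at site 2 (V→F), site 3 (S→C), site 5 (M→A), site 8 (A→T), site 16 (S→K), site 18 (K→L), site 23 (D→W), site 25 (L→C), site 27 (T→P), site 28 (I→K), site 30 (L→E), site 31 (L→I), site 41 (D→H).
That gives 13 mismatches out of 43 aligned sites, so the Hamming distance is 13.

13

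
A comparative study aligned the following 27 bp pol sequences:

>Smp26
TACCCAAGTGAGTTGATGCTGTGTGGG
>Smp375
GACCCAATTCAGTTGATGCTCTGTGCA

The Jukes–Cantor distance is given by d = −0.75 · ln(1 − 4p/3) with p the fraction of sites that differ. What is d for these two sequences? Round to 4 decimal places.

Differing sites — 1:T/G; 8:G/T; 10:G/C; 21:G/C; 26:G/C; 27:G/A.
p = 6/27 = 0.222222.
d = −0.75 · ln(1 − (4/3)·0.222222) = −0.75 · ln(0.703704) = −0.75 · (-0.351397) = 0.2635.

0.2635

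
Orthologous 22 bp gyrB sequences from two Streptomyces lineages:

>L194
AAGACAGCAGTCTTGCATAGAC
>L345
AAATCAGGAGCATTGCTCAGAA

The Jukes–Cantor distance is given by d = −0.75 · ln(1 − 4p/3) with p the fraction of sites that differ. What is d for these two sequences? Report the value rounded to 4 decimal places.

The sequences differ at positions 3 (G/A), 4 (A/T), 8 (C/G), 11 (T/C), 12 (C/A), 17 (A/T), 18 (T/C), 22 (C/A).
p = 8/22 = 0.363636.
d = −0.75 · ln(1 − (4/3)·0.363636) = −0.75 · ln(0.515152) = −0.75 · (-0.663293) = 0.4975.

0.4975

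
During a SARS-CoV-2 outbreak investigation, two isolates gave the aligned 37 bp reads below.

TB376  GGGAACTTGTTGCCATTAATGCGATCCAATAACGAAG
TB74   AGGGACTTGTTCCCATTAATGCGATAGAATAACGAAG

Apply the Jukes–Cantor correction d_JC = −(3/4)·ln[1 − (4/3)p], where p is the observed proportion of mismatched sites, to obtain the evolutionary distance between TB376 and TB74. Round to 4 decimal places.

Mismatches occur at site 1 (G→A), site 4 (A→G), site 12 (G→C), site 26 (C→A), site 27 (C→G).
p = 5/37 = 0.135135.
d = −0.75 · ln(1 − (4/3)·0.135135) = −0.75 · ln(0.819820) = −0.75 · (-0.198670) = 0.1490.

0.1490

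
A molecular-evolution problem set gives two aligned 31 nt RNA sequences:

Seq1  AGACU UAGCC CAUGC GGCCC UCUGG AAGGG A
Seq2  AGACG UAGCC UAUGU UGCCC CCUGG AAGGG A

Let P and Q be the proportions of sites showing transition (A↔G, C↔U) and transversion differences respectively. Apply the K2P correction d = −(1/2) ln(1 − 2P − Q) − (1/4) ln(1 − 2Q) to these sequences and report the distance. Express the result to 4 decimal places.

Mismatches occur at site 5 (U→G, transversion), site 11 (C→U, transition), site 15 (C→U, transition), site 16 (G→U, transversion), site 21 (U→C, transition).
Of the 5 differences, 3 transitions and 2 transversions over 31 sites: P = 3/31 = 0.096774, Q = 2/31 = 0.064516.
d = −0.5·ln(0.741936) − 0.25·ln(0.870968) = −0.5·(-0.298492) − 0.25·(-0.138150) = 0.1838.

0.1838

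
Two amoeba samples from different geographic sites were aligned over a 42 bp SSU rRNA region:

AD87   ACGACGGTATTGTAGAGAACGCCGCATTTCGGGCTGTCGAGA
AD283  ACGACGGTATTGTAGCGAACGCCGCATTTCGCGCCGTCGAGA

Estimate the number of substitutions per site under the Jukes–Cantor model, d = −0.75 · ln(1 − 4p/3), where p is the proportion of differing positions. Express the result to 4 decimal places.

Mismatches occur at site 16 (A↔C), site 32 (G↔C), site 35 (T↔C).
p = 3/42 = 0.071429.
d = −0.75 · ln(1 − (4/3)·0.071429) = −0.75 · ln(0.904761) = −0.75 · (-0.100084) = 0.0751.

0.0751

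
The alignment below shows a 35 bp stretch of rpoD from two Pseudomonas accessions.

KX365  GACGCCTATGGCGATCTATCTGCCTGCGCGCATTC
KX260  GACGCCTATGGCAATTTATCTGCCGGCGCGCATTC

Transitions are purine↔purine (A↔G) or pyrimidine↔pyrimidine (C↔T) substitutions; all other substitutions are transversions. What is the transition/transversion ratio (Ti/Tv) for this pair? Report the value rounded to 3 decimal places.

Mismatches occur at site 13 (G/A, transition), site 16 (C/T, transition), site 25 (T/G, transversion).
Of the 3 differences, 2 transitions and 1 transversion, so Ti/Tv = 2/1 = 2.000.

2.000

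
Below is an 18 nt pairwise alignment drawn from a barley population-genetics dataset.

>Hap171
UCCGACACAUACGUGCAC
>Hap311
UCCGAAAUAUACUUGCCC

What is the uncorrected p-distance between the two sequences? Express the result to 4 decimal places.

0.2222

Mismatches occur at site 6 (C/A), site 8 (C/U), site 13 (G/U), site 17 (A/C).
There are 4 differences over 18 sites, so p = 4/18 = 0.2222.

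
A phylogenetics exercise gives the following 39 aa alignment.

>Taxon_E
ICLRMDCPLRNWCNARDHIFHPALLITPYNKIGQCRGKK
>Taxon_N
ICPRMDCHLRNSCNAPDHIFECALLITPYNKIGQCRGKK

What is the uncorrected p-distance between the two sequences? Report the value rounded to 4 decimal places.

0.1538

Differing sites — 3:L/P; 8:P/H; 12:W/S; 16:R/P; 21:H/E; 22:P/C.
There are 6 differences over 39 sites, so p = 6/39 = 0.1538.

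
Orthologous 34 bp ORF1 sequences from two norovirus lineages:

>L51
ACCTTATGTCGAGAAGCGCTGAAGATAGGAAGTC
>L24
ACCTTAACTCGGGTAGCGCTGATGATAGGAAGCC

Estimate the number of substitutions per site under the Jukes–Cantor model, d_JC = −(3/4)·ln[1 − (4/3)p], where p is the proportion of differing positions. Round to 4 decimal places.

Mismatches occur at site 7 (T/A), site 8 (G/C), site 12 (A/G), site 14 (A/T), site 23 (A/T), site 33 (T/C).
p = 6/34 = 0.176471.
d = −0.75 · ln(1 − (4/3)·0.176471) = −0.75 · ln(0.764705) = −0.75 · (-0.268265) = 0.2012.

0.2012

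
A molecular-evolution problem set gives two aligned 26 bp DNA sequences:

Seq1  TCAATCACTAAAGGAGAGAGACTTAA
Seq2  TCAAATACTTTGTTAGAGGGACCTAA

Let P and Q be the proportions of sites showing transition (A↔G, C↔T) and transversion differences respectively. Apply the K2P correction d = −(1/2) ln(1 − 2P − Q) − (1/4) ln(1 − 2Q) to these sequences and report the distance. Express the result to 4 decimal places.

0.4680

Mismatches occur at site 5 (T→A, transversion), site 6 (C→T, transition), site 10 (A→T, transversion), site 11 (A→T, transversion), site 12 (A→G, transition), site 13 (G→T, transversion), site 14 (G→T, transversion), site 19 (A→G, transition), site 23 (T→C, transition).
Of the 9 differences, 4 transitions and 5 transversions over 26 sites: P = 4/26 = 0.153846, Q = 5/26 = 0.192308.
d = −0.5·ln(0.500000) − 0.25·ln(0.615384) = −0.5·(-0.693147) − 0.25·(-0.485509) = 0.4680.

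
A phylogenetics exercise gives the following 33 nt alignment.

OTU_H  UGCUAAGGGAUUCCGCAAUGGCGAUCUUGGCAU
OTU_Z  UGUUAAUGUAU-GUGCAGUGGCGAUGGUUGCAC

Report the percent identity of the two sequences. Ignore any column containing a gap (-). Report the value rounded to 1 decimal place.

68.8%

Excluding the 1 gap column leaves 32 comparable sites.
The sequences differ at positions 3 (C/U), 7 (G/U), 9 (G/U), 13 (C/G), 14 (C/U), 18 (A/G), 26 (C/G), 27 (U/G), 29 (G/U), 33 (U/C).
22 of the 32 comparable sites match, so the percent identity is 22/32 × 100 = 68.8%.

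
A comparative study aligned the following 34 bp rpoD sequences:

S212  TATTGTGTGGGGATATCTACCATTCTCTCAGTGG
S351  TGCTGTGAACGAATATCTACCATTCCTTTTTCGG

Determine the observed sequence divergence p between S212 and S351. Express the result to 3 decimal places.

Mismatches occur at site 2 (A→G), site 3 (T→C), site 8 (T→A), site 9 (G→A), site 10 (G→C), site 12 (G→A), site 26 (T→C), site 27 (C→T), site 29 (C→T), site 30 (A→T), site 31 (G→T), site 32 (T→C).
There are 12 differences over 34 sites, so p = 12/34 = 0.353.

0.353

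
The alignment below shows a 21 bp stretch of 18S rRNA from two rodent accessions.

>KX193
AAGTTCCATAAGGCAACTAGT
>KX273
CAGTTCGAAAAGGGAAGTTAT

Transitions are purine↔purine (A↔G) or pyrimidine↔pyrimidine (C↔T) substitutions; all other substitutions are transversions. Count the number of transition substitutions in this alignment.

1

The sequences differ at positions 1 (A/C, transversion), 7 (C/G, transversion), 9 (T/A, transversion), 14 (C/G, transversion), 17 (C/G, transversion), 19 (A/T, transversion), 20 (G/A, transition).
Of the 7 differences, 1 transition and 6 transversions, so the answer is 1.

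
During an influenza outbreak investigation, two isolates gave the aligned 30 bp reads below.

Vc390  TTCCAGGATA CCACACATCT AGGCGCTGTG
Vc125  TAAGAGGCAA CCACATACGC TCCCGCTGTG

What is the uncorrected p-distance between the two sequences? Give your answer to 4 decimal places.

0.4000

The sequences differ at positions 2 (T/A), 3 (C/A), 4 (C/G), 8 (A/C), 9 (T/A), 16 (C/T), 18 (T/C), 19 (C/G), 20 (T/C), 21 (A/T), 22 (G/C), 23 (G/C).
There are 12 differences over 30 sites, so p = 12/30 = 0.4000.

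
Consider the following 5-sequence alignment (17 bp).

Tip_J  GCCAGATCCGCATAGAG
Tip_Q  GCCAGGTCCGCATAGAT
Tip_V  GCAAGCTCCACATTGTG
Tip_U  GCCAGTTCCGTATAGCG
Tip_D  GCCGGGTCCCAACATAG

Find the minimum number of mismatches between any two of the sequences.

2

Pairwise Hamming distances:
  Tip_J vs Tip_Q: 2
  Tip_J vs Tip_V: 5
  Tip_J vs Tip_U: 3
  Tip_J vs Tip_D: 6
  Tip_Q vs Tip_V: 6
  Tip_Q vs Tip_U: 4
  Tip_Q vs Tip_D: 6
  Tip_V vs Tip_U: 6
  Tip_V vs Tip_D: 9
  Tip_U vs Tip_D: 7
The smallest is 2, between Tip_J and Tip_Q.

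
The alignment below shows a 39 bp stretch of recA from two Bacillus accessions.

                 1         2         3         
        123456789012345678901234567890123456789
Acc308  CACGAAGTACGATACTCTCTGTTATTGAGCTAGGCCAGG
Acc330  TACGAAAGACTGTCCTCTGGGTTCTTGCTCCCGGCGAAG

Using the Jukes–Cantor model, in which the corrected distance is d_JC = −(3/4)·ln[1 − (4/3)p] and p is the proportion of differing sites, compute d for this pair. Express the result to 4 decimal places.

0.5393

Mismatches occur at site 1 (C/T), site 7 (G/A), site 8 (T/G), site 11 (G/T), site 12 (A/G), site 14 (A/C), site 19 (C/G), site 20 (T/G), site 24 (A/C), site 28 (A/C), site 29 (G/T), site 31 (T/C), site 32 (A/C), site 36 (C/G), site 38 (G/A).
p = 15/39 = 0.384615.
d = −0.75 · ln(1 − (4/3)·0.384615) = −0.75 · ln(0.487180) = −0.75 · (-0.719122) = 0.5393.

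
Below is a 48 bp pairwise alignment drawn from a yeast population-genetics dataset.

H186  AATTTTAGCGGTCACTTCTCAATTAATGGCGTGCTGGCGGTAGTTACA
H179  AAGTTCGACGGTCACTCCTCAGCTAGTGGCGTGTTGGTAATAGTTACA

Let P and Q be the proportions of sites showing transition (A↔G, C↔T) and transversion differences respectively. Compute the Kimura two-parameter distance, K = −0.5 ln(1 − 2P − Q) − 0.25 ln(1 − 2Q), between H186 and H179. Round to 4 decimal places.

0.3368

Mismatches occur at site 3 (T/G, transversion), site 6 (T/C, transition), site 7 (A/G, transition), site 8 (G/A, transition), site 17 (T/C, transition), site 22 (A/G, transition), site 23 (T/C, transition), site 26 (A/G, transition), site 34 (C/T, transition), site 38 (C/T, transition), site 39 (G/A, transition), site 40 (G/A, transition).
Of the 12 differences, 11 transitions and 1 transversion over 48 sites: P = 11/48 = 0.229167, Q = 1/48 = 0.020833.
d = −0.5·ln(0.520833) − 0.25·ln(0.958334) = −0.5·(-0.652326) − 0.25·(-0.042559) = 0.3368.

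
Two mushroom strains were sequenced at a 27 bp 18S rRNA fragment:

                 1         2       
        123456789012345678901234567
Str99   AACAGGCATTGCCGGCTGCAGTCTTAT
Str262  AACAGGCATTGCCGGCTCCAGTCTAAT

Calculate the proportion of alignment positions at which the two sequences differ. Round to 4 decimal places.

Differing sites — 18:G/C; 25:T/A.
There are 2 differences over 27 sites, so p = 2/27 = 0.0741.

0.0741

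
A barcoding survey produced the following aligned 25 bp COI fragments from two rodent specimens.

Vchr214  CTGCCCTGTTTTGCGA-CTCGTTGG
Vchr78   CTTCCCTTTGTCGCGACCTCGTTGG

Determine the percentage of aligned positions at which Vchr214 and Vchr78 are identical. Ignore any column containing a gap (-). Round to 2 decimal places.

83.33%

Excluding the 1 gap column leaves 24 comparable sites.
Mismatches occur at site 3 (G/T), site 8 (G/T), site 10 (T/G), site 12 (T/C).
20 of the 24 comparable sites match, so the percent identity is 20/24 × 100 = 83.33%.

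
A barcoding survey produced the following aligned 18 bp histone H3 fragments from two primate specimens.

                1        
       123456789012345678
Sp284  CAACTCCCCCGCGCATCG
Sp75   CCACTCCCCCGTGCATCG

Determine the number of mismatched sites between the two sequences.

Mismatches occur at site 2 (A→C), site 12 (C→T).
That gives 2 mismatches out of 18 aligned sites, so the Hamming distance is 2.

2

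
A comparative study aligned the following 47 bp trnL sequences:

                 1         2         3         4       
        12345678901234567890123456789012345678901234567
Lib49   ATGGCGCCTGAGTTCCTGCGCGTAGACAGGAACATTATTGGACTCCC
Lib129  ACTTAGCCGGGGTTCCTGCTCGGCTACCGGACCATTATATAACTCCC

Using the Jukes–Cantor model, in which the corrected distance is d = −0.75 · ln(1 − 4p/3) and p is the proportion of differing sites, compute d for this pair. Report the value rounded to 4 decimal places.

0.4157

Mismatches occur at site 2 (T/C), site 3 (G/T), site 4 (G/T), site 5 (C/A), site 9 (T/G), site 11 (A/G), site 20 (G/T), site 23 (T/G), site 24 (A/C), site 25 (G/T), site 28 (A/C), site 32 (A/C), site 39 (T/A), site 40 (G/T), site 41 (G/A).
p = 15/47 = 0.319149.
d = −0.75 · ln(1 − (4/3)·0.319149) = −0.75 · ln(0.574468) = −0.75 · (-0.554311) = 0.4157.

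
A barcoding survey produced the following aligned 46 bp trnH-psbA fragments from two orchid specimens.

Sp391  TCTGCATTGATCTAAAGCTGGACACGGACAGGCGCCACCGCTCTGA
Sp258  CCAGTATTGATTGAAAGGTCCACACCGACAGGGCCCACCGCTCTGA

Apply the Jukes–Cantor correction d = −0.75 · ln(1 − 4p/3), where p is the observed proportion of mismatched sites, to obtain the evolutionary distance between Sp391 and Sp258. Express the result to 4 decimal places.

The sequences differ at positions 1 (T/C), 3 (T/A), 5 (C/T), 12 (C/T), 13 (T/G), 18 (C/G), 20 (G/C), 21 (G/C), 26 (G/C), 33 (C/G), 34 (G/C).
p = 11/46 = 0.239130.
d = −0.75 · ln(1 − (4/3)·0.239130) = −0.75 · ln(0.681160) = −0.75 · (-0.383958) = 0.2880.

0.2880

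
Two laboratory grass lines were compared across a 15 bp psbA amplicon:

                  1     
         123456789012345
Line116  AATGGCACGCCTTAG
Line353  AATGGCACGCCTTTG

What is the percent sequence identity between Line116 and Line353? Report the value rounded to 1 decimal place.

93.3%

The sequences differ at position 14 (A/T).
14 of the 15 sites match, so the percent identity is 14/15 × 100 = 93.3%.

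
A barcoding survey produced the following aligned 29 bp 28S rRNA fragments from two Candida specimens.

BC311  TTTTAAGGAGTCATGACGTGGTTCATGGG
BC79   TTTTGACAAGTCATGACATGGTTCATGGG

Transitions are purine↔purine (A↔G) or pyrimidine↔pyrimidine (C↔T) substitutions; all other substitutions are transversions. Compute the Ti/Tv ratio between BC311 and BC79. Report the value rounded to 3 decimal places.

3.000

Mismatches occur at site 5 (A→G, transition), site 7 (G→C, transversion), site 8 (G→A, transition), site 18 (G→A, transition).
Of the 4 differences, 3 transitions and 1 transversion, so Ti/Tv = 3/1 = 3.000.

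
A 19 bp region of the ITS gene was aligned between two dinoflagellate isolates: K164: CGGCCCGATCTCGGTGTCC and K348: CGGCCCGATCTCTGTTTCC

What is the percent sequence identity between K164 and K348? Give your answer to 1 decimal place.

The sequences differ at positions 13 (G/T), 16 (G/T).
17 of the 19 sites match, so the percent identity is 17/19 × 100 = 89.5%.

89.5%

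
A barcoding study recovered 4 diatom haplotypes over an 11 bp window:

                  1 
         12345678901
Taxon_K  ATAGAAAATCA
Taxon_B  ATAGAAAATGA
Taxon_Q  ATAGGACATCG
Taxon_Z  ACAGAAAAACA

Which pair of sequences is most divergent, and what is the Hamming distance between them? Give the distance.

Pairwise Hamming distances:
  Taxon_K vs Taxon_B: 1
  Taxon_K vs Taxon_Q: 3
  Taxon_K vs Taxon_Z: 2
  Taxon_B vs Taxon_Q: 4
  Taxon_B vs Taxon_Z: 3
  Taxon_Q vs Taxon_Z: 5
The largest is 5, between Taxon_Q and Taxon_Z.

5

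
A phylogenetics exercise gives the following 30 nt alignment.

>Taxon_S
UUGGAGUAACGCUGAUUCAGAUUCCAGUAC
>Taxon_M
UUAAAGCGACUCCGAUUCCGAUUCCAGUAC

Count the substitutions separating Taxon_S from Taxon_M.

Mismatches occur at site 3 (G↔A), site 4 (G↔A), site 7 (U↔C), site 8 (A↔G), site 11 (G↔U), site 13 (U↔C), site 19 (A↔C).
That gives 7 mismatches out of 30 aligned sites, so the Hamming distance is 7.

7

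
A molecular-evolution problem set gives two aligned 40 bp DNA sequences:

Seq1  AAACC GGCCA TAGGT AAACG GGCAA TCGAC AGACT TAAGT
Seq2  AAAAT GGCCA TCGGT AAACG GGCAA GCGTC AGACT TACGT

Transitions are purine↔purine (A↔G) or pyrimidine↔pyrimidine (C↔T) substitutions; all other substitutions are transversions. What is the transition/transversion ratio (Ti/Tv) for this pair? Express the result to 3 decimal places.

Differing sites — 4:C/A (Tv); 5:C/T (Ti); 12:A/C (Tv); 26:T/G (Tv); 29:A/T (Tv); 38:A/C (Tv).
Of the 6 differences, 1 transition and 5 transversions, so Ti/Tv = 1/5 = 0.200.

0.200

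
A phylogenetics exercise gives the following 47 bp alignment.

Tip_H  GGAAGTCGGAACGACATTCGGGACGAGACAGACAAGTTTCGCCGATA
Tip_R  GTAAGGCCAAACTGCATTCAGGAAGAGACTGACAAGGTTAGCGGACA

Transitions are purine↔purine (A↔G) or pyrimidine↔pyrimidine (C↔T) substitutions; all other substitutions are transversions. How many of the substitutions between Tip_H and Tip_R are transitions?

Mismatches occur at site 2 (G↔T, transversion), site 6 (T↔G, transversion), site 8 (G↔C, transversion), site 9 (G↔A, transition), site 13 (G↔T, transversion), site 14 (A↔G, transition), site 20 (G↔A, transition), site 24 (C↔A, transversion), site 30 (A↔T, transversion), site 37 (T↔G, transversion), site 40 (C↔A, transversion), site 43 (C↔G, transversion), site 46 (T↔C, transition).
Of the 13 differences, 4 transitions and 9 transversions, so the answer is 4.

4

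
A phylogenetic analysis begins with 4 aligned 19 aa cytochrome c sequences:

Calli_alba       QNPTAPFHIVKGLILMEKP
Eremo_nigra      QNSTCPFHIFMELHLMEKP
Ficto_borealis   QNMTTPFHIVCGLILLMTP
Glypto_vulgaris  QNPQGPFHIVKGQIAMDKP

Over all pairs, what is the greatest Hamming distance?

10

Pairwise Hamming distances:
  Calli_alba vs Eremo_nigra: 6
  Calli_alba vs Ficto_borealis: 6
  Calli_alba vs Glypto_vulgaris: 5
  Eremo_nigra vs Ficto_borealis: 9
  Eremo_nigra vs Glypto_vulgaris: 10
  Ficto_borealis vs Glypto_vulgaris: 9
The largest is 10, between Eremo_nigra and Glypto_vulgaris.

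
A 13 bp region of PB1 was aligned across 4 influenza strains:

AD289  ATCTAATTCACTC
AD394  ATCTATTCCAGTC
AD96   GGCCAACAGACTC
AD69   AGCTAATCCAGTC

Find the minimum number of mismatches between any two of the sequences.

Pairwise Hamming distances:
  AD289 vs AD394: 3
  AD289 vs AD96: 6
  AD289 vs AD69: 3
  AD394 vs AD96: 8
  AD394 vs AD69: 2
  AD96 vs AD69: 6
The smallest is 2, between AD394 and AD69.

2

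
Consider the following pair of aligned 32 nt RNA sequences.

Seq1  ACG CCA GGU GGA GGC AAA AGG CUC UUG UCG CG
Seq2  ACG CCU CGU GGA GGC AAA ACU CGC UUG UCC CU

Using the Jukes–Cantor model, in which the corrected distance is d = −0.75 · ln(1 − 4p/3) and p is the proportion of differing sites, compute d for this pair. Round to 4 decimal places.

The sequences differ at positions 6 (A/U), 7 (G/C), 20 (G/C), 21 (G/U), 23 (U/G), 30 (G/C), 32 (G/U).
p = 7/32 = 0.218750.
d = −0.75 · ln(1 − (4/3)·0.218750) = −0.75 · ln(0.708333) = −0.75 · (-0.344841) = 0.2586.

0.2586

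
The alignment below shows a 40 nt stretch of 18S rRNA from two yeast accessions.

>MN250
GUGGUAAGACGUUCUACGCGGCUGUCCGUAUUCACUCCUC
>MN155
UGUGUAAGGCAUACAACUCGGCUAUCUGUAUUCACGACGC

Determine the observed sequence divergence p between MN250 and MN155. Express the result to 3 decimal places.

Differing sites — 1:G/U; 2:U/G; 3:G/U; 9:A/G; 11:G/A; 13:U/A; 15:U/A; 18:G/U; 24:G/A; 27:C/U; 36:U/G; 37:C/A; 39:U/G.
There are 13 differences over 40 sites, so p = 13/40 = 0.325.

0.325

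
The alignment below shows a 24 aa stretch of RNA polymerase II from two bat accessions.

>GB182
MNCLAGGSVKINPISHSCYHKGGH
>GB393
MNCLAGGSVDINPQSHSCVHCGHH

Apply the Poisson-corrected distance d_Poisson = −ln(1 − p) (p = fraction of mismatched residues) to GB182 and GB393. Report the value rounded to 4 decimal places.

The sequences differ at positions 10 (K/D), 14 (I/Q), 19 (Y/V), 21 (K/C), 23 (G/H).
p = 5/24 = 0.208333.
d = −ln(1 − 0.208333) = −ln(0.791667) = 0.2336.

0.2336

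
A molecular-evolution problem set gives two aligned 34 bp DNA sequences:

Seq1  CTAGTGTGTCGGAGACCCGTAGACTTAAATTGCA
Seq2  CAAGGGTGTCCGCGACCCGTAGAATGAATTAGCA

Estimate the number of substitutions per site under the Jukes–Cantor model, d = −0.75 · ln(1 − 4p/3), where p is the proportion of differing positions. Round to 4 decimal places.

0.2824

Mismatches occur at site 2 (T/A), site 5 (T/G), site 11 (G/C), site 13 (A/C), site 24 (C/A), site 26 (T/G), site 29 (A/T), site 31 (T/A).
p = 8/34 = 0.235294.
d = −0.75 · ln(1 − (4/3)·0.235294) = −0.75 · ln(0.686275) = −0.75 · (-0.376477) = 0.2824.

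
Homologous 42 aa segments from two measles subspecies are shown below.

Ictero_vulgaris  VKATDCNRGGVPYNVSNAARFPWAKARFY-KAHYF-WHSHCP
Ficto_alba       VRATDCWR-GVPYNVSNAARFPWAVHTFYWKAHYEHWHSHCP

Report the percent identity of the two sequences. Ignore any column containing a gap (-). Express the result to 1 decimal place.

Excluding the 3 gap columns leaves 39 comparable sites.
Mismatches occur at site 2 (K/R), site 7 (N/W), site 25 (K/V), site 26 (A/H), site 27 (R/T), site 35 (F/E).
33 of the 39 comparable sites match, so the percent identity is 33/39 × 100 = 84.6%.

84.6%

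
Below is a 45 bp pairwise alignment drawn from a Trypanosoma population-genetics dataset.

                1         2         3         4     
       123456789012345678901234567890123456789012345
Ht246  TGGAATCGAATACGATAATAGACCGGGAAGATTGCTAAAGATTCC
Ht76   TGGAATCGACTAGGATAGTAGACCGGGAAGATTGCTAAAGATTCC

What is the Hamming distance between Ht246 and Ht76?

The sequences differ at positions 10 (A/C), 13 (C/G), 18 (A/G).
That gives 3 mismatches out of 45 aligned sites, so the Hamming distance is 3.

3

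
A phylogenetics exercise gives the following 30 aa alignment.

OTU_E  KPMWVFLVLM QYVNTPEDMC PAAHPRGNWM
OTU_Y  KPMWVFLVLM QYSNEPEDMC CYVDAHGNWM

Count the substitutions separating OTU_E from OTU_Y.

8

Differing sites — 13:V/S; 15:T/E; 21:P/C; 22:A/Y; 23:A/V; 24:H/D; 25:P/A; 26:R/H.
That gives 8 mismatches out of 30 aligned sites, so the Hamming distance is 8.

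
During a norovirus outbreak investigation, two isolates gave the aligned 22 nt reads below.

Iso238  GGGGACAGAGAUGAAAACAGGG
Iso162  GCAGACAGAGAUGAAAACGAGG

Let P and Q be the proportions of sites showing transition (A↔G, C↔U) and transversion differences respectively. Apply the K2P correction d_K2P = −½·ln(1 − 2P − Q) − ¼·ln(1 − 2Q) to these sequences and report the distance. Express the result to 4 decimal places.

Mismatches occur at site 2 (G/C, transversion), site 3 (G/A, transition), site 19 (A/G, transition), site 20 (G/A, transition).
Of the 4 differences, 3 transitions and 1 transversion over 22 sites: P = 3/22 = 0.136364, Q = 1/22 = 0.045455.
d = −0.5·ln(0.681817) − 0.25·ln(0.909090) = −0.5·(-0.382994) − 0.25·(-0.095311) = 0.2153.

0.2153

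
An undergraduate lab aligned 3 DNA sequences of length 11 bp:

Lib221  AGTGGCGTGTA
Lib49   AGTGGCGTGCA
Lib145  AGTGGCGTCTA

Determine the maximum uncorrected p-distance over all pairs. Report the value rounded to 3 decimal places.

0.182

Pairwise Hamming distances:
  Lib221 vs Lib49: 1
  Lib221 vs Lib145: 1
  Lib49 vs Lib145: 2
The largest is 2 mismatches, between Lib49 and Lib145; p = 2/11 = 0.182.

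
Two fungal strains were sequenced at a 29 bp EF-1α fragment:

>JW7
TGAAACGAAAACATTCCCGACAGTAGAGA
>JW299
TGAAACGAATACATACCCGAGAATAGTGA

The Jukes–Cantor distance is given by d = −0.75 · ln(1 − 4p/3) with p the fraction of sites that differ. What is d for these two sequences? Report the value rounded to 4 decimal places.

Differing sites — 10:A/T; 15:T/A; 21:C/G; 23:G/A; 27:A/T.
p = 5/29 = 0.172414.
d = −0.75 · ln(1 − (4/3)·0.172414) = −0.75 · ln(0.770115) = −0.75 · (-0.261215) = 0.1959.

0.1959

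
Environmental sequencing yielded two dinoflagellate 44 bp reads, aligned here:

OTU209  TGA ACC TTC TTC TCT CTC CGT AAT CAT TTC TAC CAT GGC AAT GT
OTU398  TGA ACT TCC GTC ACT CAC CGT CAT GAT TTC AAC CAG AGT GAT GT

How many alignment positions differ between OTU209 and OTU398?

12

Differing sites — 6:C/T; 8:T/C; 10:T/G; 13:T/A; 17:T/A; 22:A/C; 25:C/G; 31:T/A; 36:T/G; 37:G/A; 39:C/T; 40:A/G.
That gives 12 mismatches out of 44 aligned sites, so the Hamming distance is 12.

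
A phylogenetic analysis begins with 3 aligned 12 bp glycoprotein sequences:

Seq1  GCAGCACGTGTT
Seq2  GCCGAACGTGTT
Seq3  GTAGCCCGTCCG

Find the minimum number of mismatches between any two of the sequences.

Pairwise Hamming distances:
  Seq1 vs Seq2: 2
  Seq1 vs Seq3: 5
  Seq2 vs Seq3: 7
The smallest is 2, between Seq1 and Seq2.

2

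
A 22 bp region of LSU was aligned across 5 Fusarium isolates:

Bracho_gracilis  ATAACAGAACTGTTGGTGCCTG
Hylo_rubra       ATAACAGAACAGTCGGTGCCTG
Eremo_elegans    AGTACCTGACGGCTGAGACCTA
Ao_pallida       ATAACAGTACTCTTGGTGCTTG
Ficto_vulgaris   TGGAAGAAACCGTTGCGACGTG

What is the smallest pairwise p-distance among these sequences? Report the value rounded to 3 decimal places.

0.091

Pairwise Hamming distances:
  Bracho_gracilis vs Hylo_rubra: 2
  Bracho_gracilis vs Eremo_elegans: 11
  Bracho_gracilis vs Ao_pallida: 3
  Bracho_gracilis vs Ficto_vulgaris: 11
  Hylo_rubra vs Eremo_elegans: 12
  Hylo_rubra vs Ao_pallida: 5
  Hylo_rubra vs Ficto_vulgaris: 12
  Eremo_elegans vs Ao_pallida: 13
  Eremo_elegans vs Ficto_vulgaris: 11
  Ao_pallida vs Ficto_vulgaris: 13
The smallest is 2 mismatches, between Bracho_gracilis and Hylo_rubra; p = 2/22 = 0.091.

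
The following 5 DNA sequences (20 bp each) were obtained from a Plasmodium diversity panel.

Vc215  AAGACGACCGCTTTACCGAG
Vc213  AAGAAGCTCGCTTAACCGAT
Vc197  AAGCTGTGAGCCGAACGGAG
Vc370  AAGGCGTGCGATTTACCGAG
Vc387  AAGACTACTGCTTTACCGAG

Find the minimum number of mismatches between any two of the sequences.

2

Pairwise Hamming distances:
  Vc215 vs Vc213: 5
  Vc215 vs Vc197: 9
  Vc215 vs Vc370: 4
  Vc215 vs Vc387: 2
  Vc213 vs Vc197: 9
  Vc213 vs Vc370: 7
  Vc213 vs Vc387: 7
  Vc197 vs Vc370: 8
  Vc197 vs Vc387: 10
  Vc370 vs Vc387: 6
The smallest is 2, between Vc215 and Vc387.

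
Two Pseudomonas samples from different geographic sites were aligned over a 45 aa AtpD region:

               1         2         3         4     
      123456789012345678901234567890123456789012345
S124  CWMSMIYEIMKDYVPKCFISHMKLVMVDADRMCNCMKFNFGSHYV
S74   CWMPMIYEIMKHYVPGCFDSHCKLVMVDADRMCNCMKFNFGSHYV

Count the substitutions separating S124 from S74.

5

The sequences differ at positions 4 (S/P), 12 (D/H), 16 (K/G), 19 (I/D), 22 (M/C).
That gives 5 mismatches out of 45 aligned sites, so the Hamming distance is 5.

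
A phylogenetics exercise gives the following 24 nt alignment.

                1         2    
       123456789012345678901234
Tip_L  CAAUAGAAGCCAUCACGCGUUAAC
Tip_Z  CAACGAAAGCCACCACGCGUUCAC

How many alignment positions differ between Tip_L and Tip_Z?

5

The sequences differ at positions 4 (U/C), 5 (A/G), 6 (G/A), 13 (U/C), 22 (A/C).
That gives 5 mismatches out of 24 aligned sites, so the Hamming distance is 5.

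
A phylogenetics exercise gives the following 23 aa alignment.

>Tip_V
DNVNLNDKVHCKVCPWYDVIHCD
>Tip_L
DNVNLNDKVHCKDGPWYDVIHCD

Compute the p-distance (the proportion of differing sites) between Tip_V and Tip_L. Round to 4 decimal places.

Differing sites — 13:V/D; 14:C/G.
There are 2 differences over 23 sites, so p = 2/23 = 0.0870.

0.0870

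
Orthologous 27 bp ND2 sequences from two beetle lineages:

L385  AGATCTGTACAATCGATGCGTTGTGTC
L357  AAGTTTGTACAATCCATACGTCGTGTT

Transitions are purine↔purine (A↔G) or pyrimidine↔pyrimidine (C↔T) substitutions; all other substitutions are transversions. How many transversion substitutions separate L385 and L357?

1

Differing sites — 2:G/A (Ti); 3:A/G (Ti); 5:C/T (Ti); 15:G/C (Tv); 18:G/A (Ti); 22:T/C (Ti); 27:C/T (Ti).
Of the 7 differences, 6 transitions and 1 transversion, so the answer is 1.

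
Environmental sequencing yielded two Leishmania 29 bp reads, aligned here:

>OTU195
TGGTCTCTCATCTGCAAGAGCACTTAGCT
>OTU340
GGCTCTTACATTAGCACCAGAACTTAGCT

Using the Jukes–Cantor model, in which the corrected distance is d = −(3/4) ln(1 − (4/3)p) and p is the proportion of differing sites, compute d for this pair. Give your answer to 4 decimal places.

Differing sites — 1:T/G; 3:G/C; 7:C/T; 8:T/A; 12:C/T; 13:T/A; 17:A/C; 18:G/C; 21:C/A.
p = 9/29 = 0.310345.
d = −0.75 · ln(1 − (4/3)·0.310345) = −0.75 · ln(0.586207) = −0.75 · (-0.534082) = 0.4006.

0.4006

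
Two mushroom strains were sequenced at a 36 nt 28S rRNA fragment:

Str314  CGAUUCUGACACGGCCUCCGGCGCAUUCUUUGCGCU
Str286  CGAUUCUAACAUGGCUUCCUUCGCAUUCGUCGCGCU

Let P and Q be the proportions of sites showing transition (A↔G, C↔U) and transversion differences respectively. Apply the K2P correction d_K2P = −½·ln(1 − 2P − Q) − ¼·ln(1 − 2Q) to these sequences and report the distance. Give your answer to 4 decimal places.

Differing sites — 8:G/A (Ti); 12:C/U (Ti); 16:C/U (Ti); 20:G/U (Tv); 21:G/U (Tv); 29:U/G (Tv); 31:U/C (Ti).
Of the 7 differences, 4 transitions and 3 transversions over 36 sites: P = 4/36 = 0.111111, Q = 3/36 = 0.083333.
d = −0.5·ln(0.694445) − 0.25·ln(0.833334) = −0.5·(-0.364642) − 0.25·(-0.182321) = 0.2279.

0.2279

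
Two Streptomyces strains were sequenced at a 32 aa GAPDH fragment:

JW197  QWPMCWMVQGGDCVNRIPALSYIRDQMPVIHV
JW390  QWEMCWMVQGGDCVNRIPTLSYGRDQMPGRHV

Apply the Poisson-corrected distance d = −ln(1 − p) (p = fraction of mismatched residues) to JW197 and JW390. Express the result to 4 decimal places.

0.1699

Mismatches occur at site 3 (P→E), site 19 (A→T), site 23 (I→G), site 29 (V→G), site 30 (I→R).
p = 5/32 = 0.156250.
d = −ln(1 − 0.156250) = −ln(0.843750) = 0.1699.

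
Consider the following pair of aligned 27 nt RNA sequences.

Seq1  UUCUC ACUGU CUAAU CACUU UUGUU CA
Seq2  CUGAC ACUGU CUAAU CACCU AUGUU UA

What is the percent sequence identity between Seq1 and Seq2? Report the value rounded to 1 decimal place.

The sequences differ at positions 1 (U/C), 3 (C/G), 4 (U/A), 19 (U/C), 21 (U/A), 26 (C/U).
21 of the 27 sites match, so the percent identity is 21/27 × 100 = 77.8%.

77.8%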